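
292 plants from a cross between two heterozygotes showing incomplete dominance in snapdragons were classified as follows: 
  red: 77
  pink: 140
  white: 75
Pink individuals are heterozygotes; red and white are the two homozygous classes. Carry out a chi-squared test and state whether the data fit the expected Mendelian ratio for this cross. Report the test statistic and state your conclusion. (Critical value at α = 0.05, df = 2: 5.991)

0.521; consistent

With incomplete dominance, a heterozygote × heterozygote cross gives a 1:2:1 phenotypic ratio.
Under the 1:2:1 hypothesis (Σ ratio = 4, N = 292):
  red: 292 × 1/4 = 73
  pink: 292 × 2/4 = 146
  white: 292 × 1/4 = 73
χ² = Σ (O − E)² / E
  red: (77 − 73)² / 73 = 0.2192
  pink: (140 − 146)² / 146 = 0.2466
  white: (75 − 73)² / 73 = 0.0548
χ² = 0.2192 + 0.2466 + 0.0548 = 0.5206 ≈ 0.521
Degrees of freedom = 3 − 1 = 2; critical value at α = 0.05 is 5.991.
Since 0.521 < 5.991, we fail to reject the null hypothesis — the data are consistent with the 1:2:1 ratio.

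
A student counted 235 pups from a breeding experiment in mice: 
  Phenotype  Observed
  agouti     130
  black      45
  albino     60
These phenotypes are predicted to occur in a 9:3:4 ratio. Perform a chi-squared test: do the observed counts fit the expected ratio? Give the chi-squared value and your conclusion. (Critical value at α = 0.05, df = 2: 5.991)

0.083; consistent

Expected counts for N = 235 under a 9:3:4 ratio (total parts = 16):
  agouti: 235 × 9/16 = 132.1875
  black: 235 × 3/16 = 44.0625
  albino: 235 × 4/16 = 58.75
χ² = Σ (O − E)² / E
  agouti: (130 − 132.1875)² / 132.1875 = 0.0362
  black: (45 − 44.0625)² / 44.0625 = 0.0199
  albino: (60 − 58.75)² / 58.75 = 0.0266
χ² = 0.0362 + 0.0199 + 0.0266 = 0.0827 ≈ 0.083
Degrees of freedom = 3 − 1 = 2; critical value at α = 0.05 is 5.991.
Since 0.083 < 5.991, we fail to reject the null hypothesis — the data are consistent with the 9:3:4 ratio.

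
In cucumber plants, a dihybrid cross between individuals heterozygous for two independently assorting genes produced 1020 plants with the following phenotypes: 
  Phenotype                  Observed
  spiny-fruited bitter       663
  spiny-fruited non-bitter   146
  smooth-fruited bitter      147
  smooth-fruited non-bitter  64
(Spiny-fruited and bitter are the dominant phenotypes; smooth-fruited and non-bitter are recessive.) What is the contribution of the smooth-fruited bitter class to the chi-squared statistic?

10.238

A dihybrid F₂ with independent assortment and complete dominance at both loci gives a 9:3:3:1 phenotypic ratio.
Under the 9:3:3:1 hypothesis (Σ ratio = 16, N = 1020):
  spiny-fruited bitter: 1020 × 9/16 = 573.75
  spiny-fruited non-bitter: 1020 × 3/16 = 191.25
  smooth-fruited bitter: 1020 × 3/16 = 191.25
  smooth-fruited non-bitter: 1020 × 1/16 = 63.75
Contribution of smooth-fruited bitter: (147 − 191.25)² / 191.25 = 10.2382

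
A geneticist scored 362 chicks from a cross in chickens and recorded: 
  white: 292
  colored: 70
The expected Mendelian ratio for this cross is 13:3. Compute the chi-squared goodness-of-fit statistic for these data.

0.082

The 13:3 ratio has 16 parts, so with N = 362 the expected counts are:
  white: 362 × 13/16 = 294.125
  colored: 362 × 3/16 = 67.875
χ² = Σ (O − E)² / E
  white: (292 − 294.125)² / 294.125 = 0.0154
  colored: (70 − 67.875)² / 67.875 = 0.0665
χ² = 0.0154 + 0.0665 = 0.0819 ≈ 0.082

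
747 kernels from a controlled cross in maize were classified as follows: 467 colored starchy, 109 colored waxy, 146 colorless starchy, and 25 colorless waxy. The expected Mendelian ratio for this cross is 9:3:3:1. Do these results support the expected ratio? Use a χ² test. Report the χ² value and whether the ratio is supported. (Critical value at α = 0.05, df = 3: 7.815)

22.430; not consistent

Expected counts for N = 747 under a 9:3:3:1 ratio (total parts = 16):
  colored starchy: 747 × 9/16 = 420.1875
  colored waxy: 747 × 3/16 = 140.0625
  colorless starchy: 747 × 3/16 = 140.0625
  colorless waxy: 747 × 1/16 = 46.6875
χ² = Σ (O − E)² / E
  colored starchy: (467 − 420.1875)² / 420.1875 = 5.2153
  colored waxy: (109 − 140.0625)² / 140.0625 = 6.8889
  colorless starchy: (146 − 140.0625)² / 140.0625 = 0.2517
  colorless waxy: (25 − 46.6875)² / 46.6875 = 10.0744
χ² = 5.2153 + 6.8889 + 0.2517 + 10.0744 = 22.4303 ≈ 22.430
Degrees of freedom = 4 − 1 = 3; critical value at α = 0.05 is 7.815.
Since 22.430 > 7.815, we reject the null hypothesis — the data do not fit the 9:3:3:1 ratio.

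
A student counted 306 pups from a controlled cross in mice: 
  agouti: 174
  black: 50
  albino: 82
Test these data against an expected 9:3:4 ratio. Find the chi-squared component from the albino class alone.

Expected counts for N = 306 under a 9:3:4 ratio (total parts = 16):
  agouti: 306 × 9/16 = 172.125
  black: 306 × 3/16 = 57.375
  albino: 306 × 4/16 = 76.5
Contribution of albino: (82 − 76.5)² / 76.5 = 0.3954

0.395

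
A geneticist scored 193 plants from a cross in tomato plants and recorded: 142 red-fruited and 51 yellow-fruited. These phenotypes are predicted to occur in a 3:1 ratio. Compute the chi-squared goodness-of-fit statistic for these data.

The 3:1 ratio has 4 parts, so with N = 193 the expected counts are:
  red-fruited: 193 × 3/4 = 144.75
  yellow-fruited: 193 × 1/4 = 48.25
χ² = Σ (O − E)² / E
  red-fruited: (142 − 144.75)² / 144.75 = 0.0522
  yellow-fruited: (51 − 48.25)² / 48.25 = 0.1567
χ² = 0.0522 + 0.1567 = 0.2089 ≈ 0.209

0.209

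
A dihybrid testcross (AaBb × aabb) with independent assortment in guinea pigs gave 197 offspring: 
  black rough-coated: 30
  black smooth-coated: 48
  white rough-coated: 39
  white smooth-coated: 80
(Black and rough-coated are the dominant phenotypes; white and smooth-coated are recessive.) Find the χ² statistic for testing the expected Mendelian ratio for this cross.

A dihybrid testcross with independent assortment gives a 1:1:1:1 ratio.
Expected counts for N = 197 under a 1:1:1:1 ratio (total parts = 4):
  black rough-coated: 197 × 1/4 = 49.25
  black smooth-coated: 197 × 1/4 = 49.25
  white rough-coated: 197 × 1/4 = 49.25
  white smooth-coated: 197 × 1/4 = 49.25
χ² = Σ (O − E)² / E
  black rough-coated: (30 − 49.25)² / 49.25 = 7.5241
  black smooth-coated: (48 − 49.25)² / 49.25 = 0.0317
  white rough-coated: (39 − 49.25)² / 49.25 = 2.1332
  white smooth-coated: (80 − 49.25)² / 49.25 = 19.1992
χ² = 7.5241 + 0.0317 + 2.1332 + 19.1992 = 28.8882 ≈ 28.888

28.888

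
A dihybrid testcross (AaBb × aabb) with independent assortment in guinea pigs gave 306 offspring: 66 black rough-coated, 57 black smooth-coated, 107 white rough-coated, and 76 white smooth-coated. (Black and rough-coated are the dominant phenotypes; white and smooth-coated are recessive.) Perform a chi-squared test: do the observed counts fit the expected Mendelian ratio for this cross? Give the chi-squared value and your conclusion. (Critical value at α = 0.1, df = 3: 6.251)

A dihybrid testcross with independent assortment gives a 1:1:1:1 ratio.
Expected counts for N = 306 under a 1:1:1:1 ratio (total parts = 4):
  black rough-coated: 306 × 1/4 = 76.5
  black smooth-coated: 306 × 1/4 = 76.5
  white rough-coated: 306 × 1/4 = 76.5
  white smooth-coated: 306 × 1/4 = 76.5
χ² = Σ (O − E)² / E
  black rough-coated: (66 − 76.5)² / 76.5 = 1.4412
  black smooth-coated: (57 − 76.5)² / 76.5 = 4.9706
  white rough-coated: (107 − 76.5)² / 76.5 = 12.1601
  white smooth-coated: (76 − 76.5)² / 76.5 = 0.0033
χ² = 1.4412 + 4.9706 + 12.1601 + 0.0033 = 18.5752 ≈ 18.575
Degrees of freedom = 4 − 1 = 3; critical value at α = 0.1 is 6.251.
Since 18.575 > 6.251, we reject the null hypothesis — the data do not fit the 1:1:1:1 ratio.

18.575; not consistent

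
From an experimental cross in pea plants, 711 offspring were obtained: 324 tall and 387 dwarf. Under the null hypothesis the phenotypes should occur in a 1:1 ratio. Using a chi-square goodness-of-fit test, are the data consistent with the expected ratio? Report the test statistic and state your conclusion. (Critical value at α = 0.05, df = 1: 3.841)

The 1:1 ratio has 2 parts, so with N = 711 the expected counts are:
  tall: 711 × 1/2 = 355.5
  dwarf: 711 × 1/2 = 355.5
χ² = Σ (O − E)² / E
  tall: (324 − 355.5)² / 355.5 = 2.7911
  dwarf: (387 − 355.5)² / 355.5 = 2.7911
χ² = 2.7911 + 2.7911 = 5.5822 ≈ 5.582
Degrees of freedom = 2 − 1 = 1; critical value at α = 0.05 is 3.841.
Since 5.582 > 3.841, we reject the null hypothesis — the data do not fit the 1:1 ratio.

5.582; not consistent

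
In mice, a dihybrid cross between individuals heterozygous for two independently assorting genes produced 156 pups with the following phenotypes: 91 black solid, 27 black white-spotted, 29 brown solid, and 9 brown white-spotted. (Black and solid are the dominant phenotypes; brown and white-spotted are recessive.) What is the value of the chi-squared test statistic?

A dihybrid F₂ with independent assortment and complete dominance at both loci gives a 9:3:3:1 phenotypic ratio.
Under the 9:3:3:1 hypothesis (Σ ratio = 16, N = 156):
  black solid: 156 × 9/16 = 87.75
  black white-spotted: 156 × 3/16 = 29.25
  brown solid: 156 × 3/16 = 29.25
  brown white-spotted: 156 × 1/16 = 9.75
χ² = Σ (O − E)² / E
  black solid: (91 − 87.75)² / 87.75 = 0.1204
  black white-spotted: (27 − 29.25)² / 29.25 = 0.1731
  brown solid: (29 − 29.25)² / 29.25 = 0.0021
  brown white-spotted: (9 − 9.75)² / 9.75 = 0.0577
χ² = 0.1204 + 0.1731 + 0.0021 + 0.0577 = 0.3533 ≈ 0.353

0.353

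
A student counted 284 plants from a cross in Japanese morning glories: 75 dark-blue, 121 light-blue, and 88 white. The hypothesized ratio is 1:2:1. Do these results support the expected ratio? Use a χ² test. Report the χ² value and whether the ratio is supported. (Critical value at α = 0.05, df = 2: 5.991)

7.401; not consistent

Under the 1:2:1 hypothesis (Σ ratio = 4, N = 284):
  dark-blue: 284 × 1/4 = 71
  light-blue: 284 × 2/4 = 142
  white: 284 × 1/4 = 71
χ² = Σ (O − E)² / E
  dark-blue: (75 − 71)² / 71 = 0.2254
  light-blue: (121 − 142)² / 142 = 3.1056
  white: (88 − 71)² / 71 = 4.0704
χ² = 0.2254 + 3.1056 + 4.0704 = 7.4014 ≈ 7.401
Degrees of freedom = 3 − 1 = 2; critical value at α = 0.05 is 5.991.
Since 7.401 > 5.991, we reject the null hypothesis — the data do not fit the 1:2:1 ratio.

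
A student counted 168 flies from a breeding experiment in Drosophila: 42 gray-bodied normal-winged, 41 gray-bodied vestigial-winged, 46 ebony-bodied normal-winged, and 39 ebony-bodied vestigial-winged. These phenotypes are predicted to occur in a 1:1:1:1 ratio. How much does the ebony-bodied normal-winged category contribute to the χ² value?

Expected counts for N = 168 under a 1:1:1:1 ratio (total parts = 4):
  gray-bodied normal-winged: 168 × 1/4 = 42
  gray-bodied vestigial-winged: 168 × 1/4 = 42
  ebony-bodied normal-winged: 168 × 1/4 = 42
  ebony-bodied vestigial-winged: 168 × 1/4 = 42
Contribution of ebony-bodied normal-winged: (46 − 42)² / 42 = 0.3810

0.381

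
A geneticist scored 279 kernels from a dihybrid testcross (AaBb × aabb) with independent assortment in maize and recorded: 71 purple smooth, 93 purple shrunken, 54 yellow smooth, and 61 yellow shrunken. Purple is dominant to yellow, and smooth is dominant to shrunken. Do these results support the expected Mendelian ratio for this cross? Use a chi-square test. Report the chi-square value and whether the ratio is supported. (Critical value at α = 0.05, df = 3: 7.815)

A dihybrid testcross with independent assortment gives a 1:1:1:1 ratio.
The 1:1:1:1 ratio has 4 parts, so with N = 279 the expected counts are:
  purple smooth: 279 × 1/4 = 69.75
  purple shrunken: 279 × 1/4 = 69.75
  yellow smooth: 279 × 1/4 = 69.75
  yellow shrunken: 279 × 1/4 = 69.75
χ² = Σ (O − E)² / E
  purple smooth: (71 − 69.75)² / 69.75 = 0.0224
  purple shrunken: (93 − 69.75)² / 69.75 = 7.7500
  yellow smooth: (54 − 69.75)² / 69.75 = 3.5565
  yellow shrunken: (61 − 69.75)² / 69.75 = 1.0977
χ² = 0.0224 + 7.7500 + 3.5565 + 1.0977 = 12.4266 ≈ 12.427
Degrees of freedom = 4 − 1 = 3; critical value at α = 0.05 is 7.815.
Since 12.427 > 7.815, we reject the null hypothesis — the data do not fit the 1:1:1:1 ratio.

12.427; not consistent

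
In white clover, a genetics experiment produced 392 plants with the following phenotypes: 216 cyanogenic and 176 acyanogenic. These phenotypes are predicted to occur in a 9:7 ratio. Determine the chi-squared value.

Total ratio parts = 16. Expected numbers out of 392:
  cyanogenic: 392 × 9/16 = 220.5
  acyanogenic: 392 × 7/16 = 171.5
χ² = Σ (O − E)² / E
  cyanogenic: (216 − 220.5)² / 220.5 = 0.0918
  acyanogenic: (176 − 171.5)² / 171.5 = 0.1181
χ² = 0.0918 + 0.1181 = 0.2099 ≈ 0.210

0.210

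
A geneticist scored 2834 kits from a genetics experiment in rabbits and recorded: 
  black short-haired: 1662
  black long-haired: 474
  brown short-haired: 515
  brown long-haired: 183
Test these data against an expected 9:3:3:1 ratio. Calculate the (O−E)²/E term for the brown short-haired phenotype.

Expected counts for N = 2834 under a 9:3:3:1 ratio (total parts = 16):
  black short-haired: 2834 × 9/16 = 1594.125
  black long-haired: 2834 × 3/16 = 531.375
  brown short-haired: 2834 × 3/16 = 531.375
  brown long-haired: 2834 × 1/16 = 177.125
Contribution of brown short-haired: (515 − 531.375)² / 531.375 = 0.5046

0.505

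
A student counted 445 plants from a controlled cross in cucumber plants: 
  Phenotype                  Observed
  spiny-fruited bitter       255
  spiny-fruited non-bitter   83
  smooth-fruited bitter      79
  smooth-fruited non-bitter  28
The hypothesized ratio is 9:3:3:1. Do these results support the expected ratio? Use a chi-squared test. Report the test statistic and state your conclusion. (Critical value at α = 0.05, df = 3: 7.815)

Under the 9:3:3:1 hypothesis (Σ ratio = 16, N = 445):
  spiny-fruited bitter: 445 × 9/16 = 250.3125
  spiny-fruited non-bitter: 445 × 3/16 = 83.4375
  smooth-fruited bitter: 445 × 3/16 = 83.4375
  smooth-fruited non-bitter: 445 × 1/16 = 27.8125
χ² = Σ (O − E)² / E
  spiny-fruited bitter: (255 − 250.3125)² / 250.3125 = 0.0878
  spiny-fruited non-bitter: (83 − 83.4375)² / 83.4375 = 0.0023
  smooth-fruited bitter: (79 − 83.4375)² / 83.4375 = 0.2360
  smooth-fruited non-bitter: (28 − 27.8125)² / 27.8125 = 0.0013
χ² = 0.0878 + 0.0023 + 0.2360 + 0.0013 = 0.3274 ≈ 0.327
Degrees of freedom = 4 − 1 = 3; critical value at α = 0.05 is 7.815.
Since 0.327 < 7.815, we fail to reject the null hypothesis — the data are consistent with the 9:3:3:1 ratio.

0.327; consistent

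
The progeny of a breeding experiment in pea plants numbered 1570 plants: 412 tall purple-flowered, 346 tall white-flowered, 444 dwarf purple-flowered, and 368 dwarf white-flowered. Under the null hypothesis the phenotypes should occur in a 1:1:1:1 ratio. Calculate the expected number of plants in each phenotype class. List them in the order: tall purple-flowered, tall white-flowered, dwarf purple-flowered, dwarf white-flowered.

392.5, 392.5, 392.5, 392.5

The 1:1:1:1 ratio has 4 parts, so with N = 1570 the expected counts are:
  tall purple-flowered: 1570 × 1/4 = 392.5
  tall white-flowered: 1570 × 1/4 = 392.5
  dwarf purple-flowered: 1570 × 1/4 = 392.5
  dwarf white-flowered: 1570 × 1/4 = 392.5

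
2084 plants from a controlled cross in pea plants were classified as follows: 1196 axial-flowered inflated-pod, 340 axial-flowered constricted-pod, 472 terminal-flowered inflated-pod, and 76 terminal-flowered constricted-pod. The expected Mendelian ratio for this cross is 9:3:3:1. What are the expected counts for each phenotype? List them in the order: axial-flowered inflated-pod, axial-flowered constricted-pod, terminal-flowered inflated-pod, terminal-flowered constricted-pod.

1172.25, 390.75, 390.75, 130.25

The 9:3:3:1 ratio has 16 parts, so with N = 2084 the expected counts are:
  axial-flowered inflated-pod: 2084 × 9/16 = 1172.25
  axial-flowered constricted-pod: 2084 × 3/16 = 390.75
  terminal-flowered inflated-pod: 2084 × 3/16 = 390.75
  terminal-flowered constricted-pod: 2084 × 1/16 = 130.25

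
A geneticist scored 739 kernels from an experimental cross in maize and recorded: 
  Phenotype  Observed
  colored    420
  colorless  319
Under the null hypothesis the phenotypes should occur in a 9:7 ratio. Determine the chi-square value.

0.102

Total ratio parts = 16. Expected numbers out of 739:
  colored: 739 × 9/16 = 415.6875
  colorless: 739 × 7/16 = 323.3125
χ² = Σ (O − E)² / E
  colored: (420 − 415.6875)² / 415.6875 = 0.0447
  colorless: (319 − 323.3125)² / 323.3125 = 0.0575
χ² = 0.0447 + 0.0575 = 0.1022 ≈ 0.102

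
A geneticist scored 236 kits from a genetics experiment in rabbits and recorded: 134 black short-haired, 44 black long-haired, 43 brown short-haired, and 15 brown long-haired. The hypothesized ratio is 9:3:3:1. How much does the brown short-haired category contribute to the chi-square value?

Expected counts for N = 236 under a 9:3:3:1 ratio (total parts = 16):
  black short-haired: 236 × 9/16 = 132.75
  black long-haired: 236 × 3/16 = 44.25
  brown short-haired: 236 × 3/16 = 44.25
  brown long-haired: 236 × 1/16 = 14.75
Contribution of brown short-haired: (43 − 44.25)² / 44.25 = 0.0353

0.035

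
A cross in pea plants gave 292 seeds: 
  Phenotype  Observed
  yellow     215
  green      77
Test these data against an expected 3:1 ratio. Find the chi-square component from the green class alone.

0.219

Expected counts for N = 292 under a 3:1 ratio (total parts = 4):
  yellow: 292 × 3/4 = 219
  green: 292 × 1/4 = 73
Contribution of green: (77 − 73)² / 73 = 0.2192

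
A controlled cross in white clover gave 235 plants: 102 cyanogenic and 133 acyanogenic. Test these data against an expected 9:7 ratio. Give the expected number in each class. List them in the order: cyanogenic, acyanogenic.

132.1875, 102.8125

Total ratio parts = 16. Expected numbers out of 235:
  cyanogenic: 235 × 9/16 = 132.1875
  acyanogenic: 235 × 7/16 = 102.8125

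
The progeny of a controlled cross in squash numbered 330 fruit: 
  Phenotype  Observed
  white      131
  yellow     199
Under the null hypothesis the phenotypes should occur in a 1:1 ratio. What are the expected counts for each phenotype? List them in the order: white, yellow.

Under the 1:1 hypothesis (Σ ratio = 2, N = 330):
  white: 330 × 1/2 = 165
  yellow: 330 × 1/2 = 165

165, 165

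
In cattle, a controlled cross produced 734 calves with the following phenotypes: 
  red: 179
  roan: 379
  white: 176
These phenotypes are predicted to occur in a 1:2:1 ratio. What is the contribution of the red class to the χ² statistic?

0.110

Expected counts for N = 734 under a 1:2:1 ratio (total parts = 4):
  red: 734 × 1/4 = 183.5
  roan: 734 × 2/4 = 367
  white: 734 × 1/4 = 183.5
Contribution of red: (179 − 183.5)² / 183.5 = 0.1104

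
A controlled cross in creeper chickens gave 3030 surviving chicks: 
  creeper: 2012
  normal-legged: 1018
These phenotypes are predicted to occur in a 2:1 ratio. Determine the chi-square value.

0.095

Expected counts for N = 3030 under a 2:1 ratio (total parts = 3):
  creeper: 3030 × 2/3 = 2020
  normal-legged: 3030 × 1/3 = 1010
χ² = Σ (O − E)² / E
  creeper: (2012 − 2020)² / 2020 = 0.0317
  normal-legged: (1018 − 1010)² / 1010 = 0.0634
χ² = 0.0317 + 0.0634 = 0.0951 ≈ 0.095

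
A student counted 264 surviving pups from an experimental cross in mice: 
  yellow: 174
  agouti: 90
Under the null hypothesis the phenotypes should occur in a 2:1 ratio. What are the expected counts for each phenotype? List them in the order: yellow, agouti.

176, 88

Total ratio parts = 3. Expected numbers out of 264:
  yellow: 264 × 2/3 = 176
  agouti: 264 × 1/3 = 88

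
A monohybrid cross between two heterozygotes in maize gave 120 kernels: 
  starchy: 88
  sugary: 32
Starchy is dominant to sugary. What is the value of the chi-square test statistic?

For a monohybrid cross between heterozygotes with complete dominance, the expected phenotypic ratio is 3:1.
Total ratio parts = 4. Expected numbers out of 120:
  starchy: 120 × 3/4 = 90
  sugary: 120 × 1/4 = 30
χ² = Σ (O − E)² / E
  starchy: (88 − 90)² / 90 = 0.0444
  sugary: (32 − 30)² / 30 = 0.1333
χ² = 0.0444 + 0.1333 = 0.1777 ≈ 0.178

0.178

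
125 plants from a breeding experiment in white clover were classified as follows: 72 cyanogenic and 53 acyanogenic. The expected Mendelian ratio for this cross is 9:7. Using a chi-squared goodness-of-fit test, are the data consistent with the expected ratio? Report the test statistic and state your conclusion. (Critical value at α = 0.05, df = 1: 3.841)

The 9:7 ratio has 16 parts, so with N = 125 the expected counts are:
  cyanogenic: 125 × 9/16 = 70.3125
  acyanogenic: 125 × 7/16 = 54.6875
χ² = Σ (O − E)² / E
  cyanogenic: (72 − 70.3125)² / 70.3125 = 0.0405
  acyanogenic: (53 − 54.6875)² / 54.6875 = 0.0521
χ² = 0.0405 + 0.0521 = 0.0926 ≈ 0.093
Degrees of freedom = 2 − 1 = 1; critical value at α = 0.05 is 3.841.
Since 0.093 < 3.841, we fail to reject the null hypothesis — the data are consistent with the 9:7 ratio.

0.093; consistent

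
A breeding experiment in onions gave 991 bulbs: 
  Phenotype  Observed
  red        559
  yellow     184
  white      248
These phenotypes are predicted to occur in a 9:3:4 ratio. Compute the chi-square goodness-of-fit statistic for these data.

0.022

The 9:3:4 ratio has 16 parts, so with N = 991 the expected counts are:
  red: 991 × 9/16 = 557.4375
  yellow: 991 × 3/16 = 185.8125
  white: 991 × 4/16 = 247.75
χ² = Σ (O − E)² / E
  red: (559 − 557.4375)² / 557.4375 = 0.0044
  yellow: (184 − 185.8125)² / 185.8125 = 0.0177
  white: (248 − 247.75)² / 247.75 = 0.0003
χ² = 0.0044 + 0.0177 + 0.0003 = 0.0224 ≈ 0.022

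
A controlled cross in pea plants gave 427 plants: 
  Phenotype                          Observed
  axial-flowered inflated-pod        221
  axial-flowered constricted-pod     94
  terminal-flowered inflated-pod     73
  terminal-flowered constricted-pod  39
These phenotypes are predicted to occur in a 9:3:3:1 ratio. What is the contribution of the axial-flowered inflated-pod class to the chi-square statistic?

Total ratio parts = 16. Expected numbers out of 427:
  axial-flowered inflated-pod: 427 × 9/16 = 240.1875
  axial-flowered constricted-pod: 427 × 3/16 = 80.0625
  terminal-flowered inflated-pod: 427 × 3/16 = 80.0625
  terminal-flowered constricted-pod: 427 × 1/16 = 26.6875
Contribution of axial-flowered inflated-pod: (221 − 240.1875)² / 240.1875 = 1.5328

1.533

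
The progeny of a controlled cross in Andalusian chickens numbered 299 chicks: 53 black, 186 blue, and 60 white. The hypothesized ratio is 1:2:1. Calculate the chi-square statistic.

18.151

Expected counts for N = 299 under a 1:2:1 ratio (total parts = 4):
  black: 299 × 1/4 = 74.75
  blue: 299 × 2/4 = 149.5
  white: 299 × 1/4 = 74.75
χ² = Σ (O − E)² / E
  black: (53 − 74.75)² / 74.75 = 6.3286
  blue: (186 − 149.5)² / 149.5 = 8.9114
  white: (60 − 74.75)² / 74.75 = 2.9105
χ² = 6.3286 + 8.9114 + 2.9105 = 18.1505 ≈ 18.151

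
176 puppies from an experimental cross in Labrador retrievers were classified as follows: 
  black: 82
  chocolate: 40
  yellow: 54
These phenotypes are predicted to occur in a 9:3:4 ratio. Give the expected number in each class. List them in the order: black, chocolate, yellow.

99, 33, 44

Under the 9:3:4 hypothesis (Σ ratio = 16, N = 176):
  black: 176 × 9/16 = 99
  chocolate: 176 × 3/16 = 33
  yellow: 176 × 4/16 = 44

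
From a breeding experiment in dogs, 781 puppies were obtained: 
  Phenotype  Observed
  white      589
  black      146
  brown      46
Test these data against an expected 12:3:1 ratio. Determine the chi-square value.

Under the 12:3:1 hypothesis (Σ ratio = 16, N = 781):
  white: 781 × 12/16 = 585.75
  black: 781 × 3/16 = 146.4375
  brown: 781 × 1/16 = 48.8125
χ² = Σ (O − E)² / E
  white: (589 − 585.75)² / 585.75 = 0.0180
  black: (146 − 146.4375)² / 146.4375 = 0.0013
  brown: (46 − 48.8125)² / 48.8125 = 0.1621
χ² = 0.0180 + 0.0013 + 0.1621 = 0.1814 ≈ 0.181

0.181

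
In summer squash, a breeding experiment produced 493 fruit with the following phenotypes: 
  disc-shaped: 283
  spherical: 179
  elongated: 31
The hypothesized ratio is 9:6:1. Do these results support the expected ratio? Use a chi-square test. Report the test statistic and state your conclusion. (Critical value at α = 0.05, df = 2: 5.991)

0.304; consistent

The 9:6:1 ratio has 16 parts, so with N = 493 the expected counts are:
  disc-shaped: 493 × 9/16 = 277.3125
  spherical: 493 × 6/16 = 184.875
  elongated: 493 × 1/16 = 30.8125
χ² = Σ (O − E)² / E
  disc-shaped: (283 − 277.3125)² / 277.3125 = 0.1166
  spherical: (179 − 184.875)² / 184.875 = 0.1867
  elongated: (31 − 30.8125)² / 30.8125 = 0.0011
χ² = 0.1166 + 0.1867 + 0.0011 = 0.3044 ≈ 0.304
Degrees of freedom = 3 − 1 = 2; critical value at α = 0.05 is 5.991.
Since 0.304 < 5.991, we fail to reject the null hypothesis — the data are consistent with the 9:6:1 ratio.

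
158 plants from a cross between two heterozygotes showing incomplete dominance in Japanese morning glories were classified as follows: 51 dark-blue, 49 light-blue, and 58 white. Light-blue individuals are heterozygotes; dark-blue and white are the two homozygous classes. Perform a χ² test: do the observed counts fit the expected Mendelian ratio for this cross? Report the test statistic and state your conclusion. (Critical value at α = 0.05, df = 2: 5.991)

23.405; not consistent

With incomplete dominance, a heterozygote × heterozygote cross gives a 1:2:1 phenotypic ratio.
The 1:2:1 ratio has 4 parts, so with N = 158 the expected counts are:
  dark-blue: 158 × 1/4 = 39.5
  light-blue: 158 × 2/4 = 79
  white: 158 × 1/4 = 39.5
χ² = Σ (O − E)² / E
  dark-blue: (51 − 39.5)² / 39.5 = 3.3481
  light-blue: (49 − 79)² / 79 = 11.3924
  white: (58 − 39.5)² / 39.5 = 8.6646
χ² = 3.3481 + 11.3924 + 8.6646 = 23.4051 ≈ 23.405
Degrees of freedom = 3 − 1 = 2; critical value at α = 0.05 is 5.991.
Since 23.405 > 5.991, we reject the null hypothesis — the data do not fit the 1:2:1 ratio.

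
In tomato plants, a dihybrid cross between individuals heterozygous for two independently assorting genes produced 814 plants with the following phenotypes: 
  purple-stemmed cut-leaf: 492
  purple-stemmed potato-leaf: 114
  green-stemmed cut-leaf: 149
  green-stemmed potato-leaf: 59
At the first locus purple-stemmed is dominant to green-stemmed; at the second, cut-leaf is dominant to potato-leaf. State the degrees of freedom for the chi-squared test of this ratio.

3

A dihybrid F₂ with independent assortment and complete dominance at both loci gives a 9:3:3:1 phenotypic ratio.
A goodness-of-fit test with 4 phenotype classes has df = 4 − 1 = 3.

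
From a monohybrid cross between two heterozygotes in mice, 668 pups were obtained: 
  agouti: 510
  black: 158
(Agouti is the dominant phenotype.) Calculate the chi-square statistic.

0.647

For a monohybrid cross between heterozygotes with complete dominance, the expected phenotypic ratio is 3:1.
Expected counts for N = 668 under a 3:1 ratio (total parts = 4):
  agouti: 668 × 3/4 = 501
  black: 668 × 1/4 = 167
χ² = Σ (O − E)² / E
  agouti: (510 − 501)² / 501 = 0.1617
  black: (158 − 167)² / 167 = 0.4850
χ² = 0.1617 + 0.4850 = 0.6467 ≈ 0.647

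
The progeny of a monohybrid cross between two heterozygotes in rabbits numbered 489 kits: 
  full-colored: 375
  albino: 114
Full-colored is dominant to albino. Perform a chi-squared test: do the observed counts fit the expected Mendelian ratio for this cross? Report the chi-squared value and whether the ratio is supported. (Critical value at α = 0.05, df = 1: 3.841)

0.742; consistent

For a monohybrid cross between heterozygotes with complete dominance, the expected phenotypic ratio is 3:1.
Expected counts for N = 489 under a 3:1 ratio (total parts = 4):
  full-colored: 489 × 3/4 = 366.75
  albino: 489 × 1/4 = 122.25
χ² = Σ (O − E)² / E
  full-colored: (375 − 366.75)² / 366.75 = 0.1856
  albino: (114 − 122.25)² / 122.25 = 0.5567
χ² = 0.1856 + 0.5567 = 0.7423 ≈ 0.742
Degrees of freedom = 2 − 1 = 1; critical value at α = 0.05 is 3.841.
Since 0.742 < 3.841, we fail to reject the null hypothesis — the data are consistent with the 3:1 ratio.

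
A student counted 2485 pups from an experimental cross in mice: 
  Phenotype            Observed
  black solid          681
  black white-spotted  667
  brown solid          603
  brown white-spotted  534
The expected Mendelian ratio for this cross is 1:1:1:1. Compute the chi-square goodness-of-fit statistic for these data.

Total ratio parts = 4. Expected numbers out of 2485:
  black solid: 2485 × 1/4 = 621.25
  black white-spotted: 2485 × 1/4 = 621.25
  brown solid: 2485 × 1/4 = 621.25
  brown white-spotted: 2485 × 1/4 = 621.25
χ² = Σ (O − E)² / E
  black solid: (681 − 621.25)² / 621.25 = 5.7466
  black white-spotted: (667 − 621.25)² / 621.25 = 3.3691
  brown solid: (603 − 621.25)² / 621.25 = 0.5361
  brown white-spotted: (534 − 621.25)² / 621.25 = 12.2536
χ² = 5.7466 + 3.3691 + 0.5361 + 12.2536 = 21.9054 ≈ 21.905

21.905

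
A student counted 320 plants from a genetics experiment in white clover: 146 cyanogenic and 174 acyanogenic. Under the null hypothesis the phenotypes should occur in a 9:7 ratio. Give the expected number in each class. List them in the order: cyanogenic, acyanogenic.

180, 140

Under the 9:7 hypothesis (Σ ratio = 16, N = 320):
  cyanogenic: 320 × 9/16 = 180
  acyanogenic: 320 × 7/16 = 140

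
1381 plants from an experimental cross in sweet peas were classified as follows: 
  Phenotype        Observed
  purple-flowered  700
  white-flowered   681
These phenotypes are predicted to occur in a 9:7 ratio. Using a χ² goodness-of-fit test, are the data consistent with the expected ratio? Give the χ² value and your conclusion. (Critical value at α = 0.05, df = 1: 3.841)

17.361; not consistent

The 9:7 ratio has 16 parts, so with N = 1381 the expected counts are:
  purple-flowered: 1381 × 9/16 = 776.8125
  white-flowered: 1381 × 7/16 = 604.1875
χ² = Σ (O − E)² / E
  purple-flowered: (700 − 776.8125)² / 776.8125 = 7.5953
  white-flowered: (681 − 604.1875)² / 604.1875 = 9.7654
χ² = 7.5953 + 9.7654 = 17.3607 ≈ 17.361
Degrees of freedom = 2 − 1 = 1; critical value at α = 0.05 is 3.841.
Since 17.361 > 3.841, we reject the null hypothesis — the data do not fit the 9:7 ratio.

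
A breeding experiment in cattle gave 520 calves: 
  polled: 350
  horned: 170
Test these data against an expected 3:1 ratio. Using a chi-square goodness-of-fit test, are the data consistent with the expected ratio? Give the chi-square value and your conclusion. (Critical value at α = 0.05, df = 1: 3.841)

16.410; not consistent

The 3:1 ratio has 4 parts, so with N = 520 the expected counts are:
  polled: 520 × 3/4 = 390
  horned: 520 × 1/4 = 130
χ² = Σ (O − E)² / E
  polled: (350 − 390)² / 390 = 4.1026
  horned: (170 − 130)² / 130 = 12.3077
χ² = 4.1026 + 12.3077 = 16.4103 ≈ 16.410
Degrees of freedom = 2 − 1 = 1; critical value at α = 0.05 is 3.841.
Since 16.410 > 3.841, we reject the null hypothesis — the data do not fit the 3:1 ratio.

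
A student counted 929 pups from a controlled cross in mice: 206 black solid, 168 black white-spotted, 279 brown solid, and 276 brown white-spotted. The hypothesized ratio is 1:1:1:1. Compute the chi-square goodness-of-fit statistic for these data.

38.393

Expected counts for N = 929 under a 1:1:1:1 ratio (total parts = 4):
  black solid: 929 × 1/4 = 232.25
  black white-spotted: 929 × 1/4 = 232.25
  brown solid: 929 × 1/4 = 232.25
  brown white-spotted: 929 × 1/4 = 232.25
χ² = Σ (O − E)² / E
  black solid: (206 − 232.25)² / 232.25 = 2.9669
  black white-spotted: (168 − 232.25)² / 232.25 = 17.7742
  brown solid: (279 − 232.25)² / 232.25 = 9.4104
  brown white-spotted: (276 − 232.25)² / 232.25 = 8.2414
χ² = 2.9669 + 17.7742 + 9.4104 + 8.2414 = 38.3929 ≈ 38.393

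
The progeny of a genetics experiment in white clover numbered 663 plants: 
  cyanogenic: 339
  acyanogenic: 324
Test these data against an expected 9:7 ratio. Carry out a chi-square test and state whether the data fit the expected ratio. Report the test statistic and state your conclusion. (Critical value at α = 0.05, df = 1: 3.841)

Total ratio parts = 16. Expected numbers out of 663:
  cyanogenic: 663 × 9/16 = 372.9375
  acyanogenic: 663 × 7/16 = 290.0625
χ² = Σ (O − E)² / E
  cyanogenic: (339 − 372.9375)² / 372.9375 = 3.0883
  acyanogenic: (324 − 290.0625)² / 290.0625 = 3.9707
χ² = 3.0883 + 3.9707 = 7.059
Degrees of freedom = 2 − 1 = 1; critical value at α = 0.05 is 3.841.
Since 7.059 > 3.841, we reject the null hypothesis — the data do not fit the 9:7 ratio.

7.059; not consistent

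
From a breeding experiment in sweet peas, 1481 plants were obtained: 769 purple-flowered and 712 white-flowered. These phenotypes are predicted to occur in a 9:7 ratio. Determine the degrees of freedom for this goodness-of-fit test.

1

A goodness-of-fit test with 2 phenotype classes has df = 2 − 1 = 1.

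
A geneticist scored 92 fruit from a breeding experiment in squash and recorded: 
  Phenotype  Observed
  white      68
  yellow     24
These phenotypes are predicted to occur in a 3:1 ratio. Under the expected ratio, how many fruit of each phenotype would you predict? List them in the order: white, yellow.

69, 23

The 3:1 ratio has 4 parts, so with N = 92 the expected counts are:
  white: 92 × 3/4 = 69
  yellow: 92 × 1/4 = 23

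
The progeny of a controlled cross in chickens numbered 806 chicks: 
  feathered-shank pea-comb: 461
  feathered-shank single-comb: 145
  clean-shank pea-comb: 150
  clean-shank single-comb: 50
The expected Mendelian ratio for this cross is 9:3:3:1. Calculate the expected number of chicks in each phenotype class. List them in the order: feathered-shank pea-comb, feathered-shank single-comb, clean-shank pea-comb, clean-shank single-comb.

453.375, 151.125, 151.125, 50.375

Under the 9:3:3:1 hypothesis (Σ ratio = 16, N = 806):
  feathered-shank pea-comb: 806 × 9/16 = 453.375
  feathered-shank single-comb: 806 × 3/16 = 151.125
  clean-shank pea-comb: 806 × 3/16 = 151.125
  clean-shank single-comb: 806 × 1/16 = 50.375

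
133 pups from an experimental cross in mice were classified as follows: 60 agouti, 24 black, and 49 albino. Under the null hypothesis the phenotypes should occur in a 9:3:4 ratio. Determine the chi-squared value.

Total ratio parts = 16. Expected numbers out of 133:
  agouti: 133 × 9/16 = 74.8125
  black: 133 × 3/16 = 24.9375
  albino: 133 × 4/16 = 33.25
χ² = Σ (O − E)² / E
  agouti: (60 − 74.8125)² / 74.8125 = 2.9328
  black: (24 − 24.9375)² / 24.9375 = 0.0352
  albino: (49 − 33.25)² / 33.25 = 7.4605
χ² = 2.9328 + 0.0352 + 7.4605 = 10.4285 ≈ 10.429

10.429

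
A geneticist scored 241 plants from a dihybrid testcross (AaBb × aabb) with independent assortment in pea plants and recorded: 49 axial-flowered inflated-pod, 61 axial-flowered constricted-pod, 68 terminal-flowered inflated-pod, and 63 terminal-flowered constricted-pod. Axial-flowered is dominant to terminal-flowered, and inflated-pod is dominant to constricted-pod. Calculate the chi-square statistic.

3.232

A dihybrid testcross with independent assortment gives a 1:1:1:1 ratio.
Total ratio parts = 4. Expected numbers out of 241:
  axial-flowered inflated-pod: 241 × 1/4 = 60.25
  axial-flowered constricted-pod: 241 × 1/4 = 60.25
  terminal-flowered inflated-pod: 241 × 1/4 = 60.25
  terminal-flowered constricted-pod: 241 × 1/4 = 60.25
χ² = Σ (O − E)² / E
  axial-flowered inflated-pod: (49 − 60.25)² / 60.25 = 2.1006
  axial-flowered constricted-pod: (61 − 60.25)² / 60.25 = 0.0093
  terminal-flowered inflated-pod: (68 − 60.25)² / 60.25 = 0.9969
  terminal-flowered constricted-pod: (63 − 60.25)² / 60.25 = 0.1255
χ² = 2.1006 + 0.0093 + 0.9969 + 0.1255 = 3.2323 ≈ 3.232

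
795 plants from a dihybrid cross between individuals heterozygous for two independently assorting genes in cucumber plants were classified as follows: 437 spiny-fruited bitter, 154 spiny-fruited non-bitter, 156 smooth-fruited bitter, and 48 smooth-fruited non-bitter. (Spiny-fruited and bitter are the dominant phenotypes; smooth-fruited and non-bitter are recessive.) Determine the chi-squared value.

0.776

A dihybrid F₂ with independent assortment and complete dominance at both loci gives a 9:3:3:1 phenotypic ratio.
The 9:3:3:1 ratio has 16 parts, so with N = 795 the expected counts are:
  spiny-fruited bitter: 795 × 9/16 = 447.1875
  spiny-fruited non-bitter: 795 × 3/16 = 149.0625
  smooth-fruited bitter: 795 × 3/16 = 149.0625
  smooth-fruited non-bitter: 795 × 1/16 = 49.6875
χ² = Σ (O − E)² / E
  spiny-fruited bitter: (437 − 447.1875)² / 447.1875 = 0.2321
  spiny-fruited non-bitter: (154 − 149.0625)² / 149.0625 = 0.1635
  smooth-fruited bitter: (156 − 149.0625)² / 149.0625 = 0.3229
  smooth-fruited non-bitter: (48 − 49.6875)² / 49.6875 = 0.0573
χ² = 0.2321 + 0.1635 + 0.3229 + 0.0573 = 0.7758 ≈ 0.776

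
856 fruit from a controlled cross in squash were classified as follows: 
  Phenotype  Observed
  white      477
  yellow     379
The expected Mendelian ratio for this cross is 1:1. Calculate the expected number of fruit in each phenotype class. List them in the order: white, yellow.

Total ratio parts = 2. Expected numbers out of 856:
  white: 856 × 1/2 = 428
  yellow: 856 × 1/2 = 428

428, 428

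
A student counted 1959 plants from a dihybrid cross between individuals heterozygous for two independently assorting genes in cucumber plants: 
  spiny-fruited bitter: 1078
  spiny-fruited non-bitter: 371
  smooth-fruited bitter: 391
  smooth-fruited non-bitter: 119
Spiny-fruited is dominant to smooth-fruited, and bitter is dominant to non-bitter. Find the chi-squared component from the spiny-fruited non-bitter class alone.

A dihybrid F₂ with independent assortment and complete dominance at both loci gives a 9:3:3:1 phenotypic ratio.
Expected counts for N = 1959 under a 9:3:3:1 ratio (total parts = 16):
  spiny-fruited bitter: 1959 × 9/16 = 1101.9375
  spiny-fruited non-bitter: 1959 × 3/16 = 367.3125
  smooth-fruited bitter: 1959 × 3/16 = 367.3125
  smooth-fruited non-bitter: 1959 × 1/16 = 122.4375
Contribution of spiny-fruited non-bitter: (371 − 367.3125)² / 367.3125 = 0.0370

0.037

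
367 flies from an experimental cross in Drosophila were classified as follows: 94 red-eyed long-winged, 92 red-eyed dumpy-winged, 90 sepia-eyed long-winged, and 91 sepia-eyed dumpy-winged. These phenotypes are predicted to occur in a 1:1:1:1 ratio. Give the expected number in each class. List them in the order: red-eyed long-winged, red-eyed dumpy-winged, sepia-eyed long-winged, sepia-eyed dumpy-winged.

Expected counts for N = 367 under a 1:1:1:1 ratio (total parts = 4):
  red-eyed long-winged: 367 × 1/4 = 91.75
  red-eyed dumpy-winged: 367 × 1/4 = 91.75
  sepia-eyed long-winged: 367 × 1/4 = 91.75
  sepia-eyed dumpy-winged: 367 × 1/4 = 91.75

91.75, 91.75, 91.75, 91.75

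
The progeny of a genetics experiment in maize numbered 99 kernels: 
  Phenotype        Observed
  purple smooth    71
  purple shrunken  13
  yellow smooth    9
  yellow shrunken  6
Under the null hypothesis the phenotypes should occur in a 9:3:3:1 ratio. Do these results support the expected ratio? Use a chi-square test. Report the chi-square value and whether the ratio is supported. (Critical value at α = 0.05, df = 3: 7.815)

10.809; not consistent

Under the 9:3:3:1 hypothesis (Σ ratio = 16, N = 99):
  purple smooth: 99 × 9/16 = 55.6875
  purple shrunken: 99 × 3/16 = 18.5625
  yellow smooth: 99 × 3/16 = 18.5625
  yellow shrunken: 99 × 1/16 = 6.1875
χ² = Σ (O − E)² / E
  purple smooth: (71 − 55.6875)² / 55.6875 = 4.2105
  purple shrunken: (13 − 18.5625)² / 18.5625 = 1.6669
  yellow smooth: (9 − 18.5625)² / 18.5625 = 4.9261
  yellow shrunken: (6 − 6.1875)² / 6.1875 = 0.0057
χ² = 4.2105 + 1.6669 + 4.9261 + 0.0057 = 10.8092 ≈ 10.809
Degrees of freedom = 4 − 1 = 3; critical value at α = 0.05 is 7.815.
Since 10.809 > 7.815, we reject the null hypothesis — the data do not fit the 9:3:3:1 ratio.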